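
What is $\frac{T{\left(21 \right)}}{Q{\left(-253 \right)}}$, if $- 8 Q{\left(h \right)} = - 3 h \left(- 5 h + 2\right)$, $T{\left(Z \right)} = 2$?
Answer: $- \frac{16}{961653} \approx -1.6638 \cdot 10^{-5}$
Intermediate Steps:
$Q{\left(h \right)} = \frac{3 h \left(2 - 5 h\right)}{8}$ ($Q{\left(h \right)} = - \frac{- 3 h \left(- 5 h + 2\right)}{8} = - \frac{- 3 h \left(2 - 5 h\right)}{8} = - \frac{\left(-3\right) h \left(2 - 5 h\right)}{8} = \frac{3 h \left(2 - 5 h\right)}{8}$)
$\frac{T{\left(21 \right)}}{Q{\left(-253 \right)}} = \frac{2}{\frac{3}{8} \left(-253\right) \left(2 - -1265\right)} = \frac{2}{\frac{3}{8} \left(-253\right) \left(2 + 1265\right)} = \frac{2}{\frac{3}{8} \left(-253\right) 1267} = \frac{2}{- \frac{961653}{8}} = 2 \left(- \frac{8}{961653}\right) = - \frac{16}{961653}$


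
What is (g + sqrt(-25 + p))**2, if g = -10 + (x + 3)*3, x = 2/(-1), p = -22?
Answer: (7 - I*sqrt(47))**2 ≈ 2.0 - 95.979*I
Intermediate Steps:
x = -2 (x = 2*(-1) = -2)
g = -7 (g = -10 + (-2 + 3)*3 = -10 + 1*3 = -10 + 3 = -7)
(g + sqrt(-25 + p))**2 = (-7 + sqrt(-25 - 22))**2 = (-7 + sqrt(-47))**2 = (-7 + I*sqrt(47))**2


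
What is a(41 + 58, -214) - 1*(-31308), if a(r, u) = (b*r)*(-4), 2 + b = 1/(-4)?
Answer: 32199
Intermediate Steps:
b = -9/4 (b = -2 + 1/(-4) = -2 - ¼ = -9/4 ≈ -2.2500)
a(r, u) = 9*r (a(r, u) = -9*r/4*(-4) = 9*r)
a(41 + 58, -214) - 1*(-31308) = 9*(41 + 58) - 1*(-31308) = 9*99 + 31308 = 891 + 31308 = 32199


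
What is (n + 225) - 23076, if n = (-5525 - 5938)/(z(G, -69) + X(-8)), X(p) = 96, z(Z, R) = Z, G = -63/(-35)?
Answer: -3743818/163 ≈ -22968.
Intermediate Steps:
G = 9/5 (G = -63*(-1/35) = 9/5 ≈ 1.8000)
n = -19105/163 (n = (-5525 - 5938)/(9/5 + 96) = -11463/489/5 = -11463*5/489 = -19105/163 ≈ -117.21)
(n + 225) - 23076 = (-19105/163 + 225) - 23076 = 17570/163 - 23076 = -3743818/163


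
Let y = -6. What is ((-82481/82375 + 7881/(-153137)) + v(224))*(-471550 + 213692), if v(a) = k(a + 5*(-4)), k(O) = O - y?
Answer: -679661752427760124/12614660375 ≈ -5.3879e+7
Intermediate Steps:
k(O) = 6 + O (k(O) = O - 1*(-6) = O + 6 = 6 + O)
v(a) = -14 + a (v(a) = 6 + (a + 5*(-4)) = 6 + (a - 20) = 6 + (-20 + a) = -14 + a)
((-82481/82375 + 7881/(-153137)) + v(224))*(-471550 + 213692) = ((-82481/82375 + 7881/(-153137)) + (-14 + 224))*(-471550 + 213692) = ((-82481*1/82375 + 7881*(-1/153137)) + 210)*(-257858) = ((-82481/82375 - 7881/153137) + 210)*(-257858) = (-13280090272/12614660375 + 210)*(-257858) = (2635798588478/12614660375)*(-257858) = -679661752427760124/12614660375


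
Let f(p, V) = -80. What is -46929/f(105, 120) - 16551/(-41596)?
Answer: 488345691/831920 ≈ 587.01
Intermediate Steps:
-46929/f(105, 120) - 16551/(-41596) = -46929/(-80) - 16551/(-41596) = -46929*(-1/80) - 16551*(-1/41596) = 46929/80 + 16551/41596 = 488345691/831920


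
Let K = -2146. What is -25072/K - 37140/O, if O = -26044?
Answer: 91584701/6986303 ≈ 13.109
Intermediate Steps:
-25072/K - 37140/O = -25072/(-2146) - 37140/(-26044) = -25072*(-1/2146) - 37140*(-1/26044) = 12536/1073 + 9285/6511 = 91584701/6986303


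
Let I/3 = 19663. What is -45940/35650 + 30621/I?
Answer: -53943867/70098595 ≈ -0.76954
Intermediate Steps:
I = 58989 (I = 3*19663 = 58989)
-45940/35650 + 30621/I = -45940/35650 + 30621/58989 = -45940*1/35650 + 30621*(1/58989) = -4594/3565 + 10207/19663 = -53943867/70098595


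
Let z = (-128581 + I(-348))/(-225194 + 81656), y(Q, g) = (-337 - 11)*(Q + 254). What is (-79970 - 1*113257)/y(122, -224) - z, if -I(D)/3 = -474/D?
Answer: 38689063/66601632 ≈ 0.58090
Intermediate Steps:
I(D) = 1422/D (I(D) = -(-1422)/D = 1422/D)
y(Q, g) = -88392 - 348*Q (y(Q, g) = -348*(254 + Q) = -88392 - 348*Q)
z = 7457935/8325204 (z = (-128581 + 1422/(-348))/(-225194 + 81656) = (-128581 + 1422*(-1/348))/(-143538) = (-128581 - 237/58)*(-1/143538) = -7457935/58*(-1/143538) = 7457935/8325204 ≈ 0.89583)
(-79970 - 1*113257)/y(122, -224) - z = (-79970 - 1*113257)/(-88392 - 348*122) - 1*7457935/8325204 = (-79970 - 113257)/(-88392 - 42456) - 7457935/8325204 = -193227/(-130848) - 7457935/8325204 = -193227*(-1/130848) - 7457935/8325204 = 2221/1504 - 7457935/8325204 = 38689063/66601632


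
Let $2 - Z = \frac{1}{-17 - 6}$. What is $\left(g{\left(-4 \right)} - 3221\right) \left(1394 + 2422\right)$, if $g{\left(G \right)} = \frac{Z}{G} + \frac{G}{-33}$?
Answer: $- \frac{3110084202}{253} \approx -1.2293 \cdot 10^{7}$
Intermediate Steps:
$Z = \frac{47}{23}$ ($Z = 2 - \frac{1}{-17 - 6} = 2 - \frac{1}{-23} = 2 - - \frac{1}{23} = 2 + \frac{1}{23} = \frac{47}{23} \approx 2.0435$)
$g{\left(G \right)} = - \frac{G}{33} + \frac{47}{23 G}$ ($g{\left(G \right)} = \frac{47}{23 G} + \frac{G}{-33} = \frac{47}{23 G} + G \left(- \frac{1}{33}\right) = \frac{47}{23 G} - \frac{G}{33} = - \frac{G}{33} + \frac{47}{23 G}$)
$\left(g{\left(-4 \right)} - 3221\right) \left(1394 + 2422\right) = \left(\left(\left(- \frac{1}{33}\right) \left(-4\right) + \frac{47}{23 \left(-4\right)}\right) - 3221\right) \left(1394 + 2422\right) = \left(\left(\frac{4}{33} + \frac{47}{23} \left(- \frac{1}{4}\right)\right) - 3221\right) 3816 = \left(\left(\frac{4}{33} - \frac{47}{92}\right) - 3221\right) 3816 = \left(- \frac{1183}{3036} - 3221\right) 3816 = \left(- \frac{9780139}{3036}\right) 3816 = - \frac{3110084202}{253}$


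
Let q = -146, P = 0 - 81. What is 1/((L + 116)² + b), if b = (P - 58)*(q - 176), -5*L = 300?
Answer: 1/47894 ≈ 2.0879e-5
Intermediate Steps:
P = -81
L = -60 (L = -⅕*300 = -60)
b = 44758 (b = (-81 - 58)*(-146 - 176) = -139*(-322) = 44758)
1/((L + 116)² + b) = 1/((-60 + 116)² + 44758) = 1/(56² + 44758) = 1/(3136 + 44758) = 1/47894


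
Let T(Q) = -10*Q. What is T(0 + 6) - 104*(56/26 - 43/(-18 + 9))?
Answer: -7028/9 ≈ -780.89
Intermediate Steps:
T(0 + 6) - 104*(56/26 - 43/(-18 + 9)) = -10*(0 + 6) - 104*(56/26 - 43/(-18 + 9)) = -10*6 - 104*(56*(1/26) - 43/(-9)) = -60 - 104*(28/13 - 43*(-1/9)) = -60 - 104*(28/13 + 43/9) = -60 - 104*811/117 = -60 - 6488/9 = -7028/9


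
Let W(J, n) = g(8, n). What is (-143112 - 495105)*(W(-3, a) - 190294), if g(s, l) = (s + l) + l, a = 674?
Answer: 120583443546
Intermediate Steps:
g(s, l) = s + 2*l (g(s, l) = (l + s) + l = s + 2*l)
W(J, n) = 8 + 2*n
(-143112 - 495105)*(W(-3, a) - 190294) = (-143112 - 495105)*((8 + 2*674) - 190294) = -638217*((8 + 1348) - 190294) = -638217*(1356 - 190294) = -638217*(-188938) = 120583443546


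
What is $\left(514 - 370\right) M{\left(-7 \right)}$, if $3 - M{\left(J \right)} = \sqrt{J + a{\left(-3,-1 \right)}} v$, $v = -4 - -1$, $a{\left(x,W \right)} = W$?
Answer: $432 + 864 i \sqrt{2} \approx 432.0 + 1221.9 i$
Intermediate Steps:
$v = -3$ ($v = -4 + 1 = -3$)
$M{\left(J \right)} = 3 + 3 \sqrt{-1 + J}$ ($M{\left(J \right)} = 3 - \sqrt{J - 1} \left(-3\right) = 3 - \sqrt{-1 + J} \left(-3\right) = 3 - - 3 \sqrt{-1 + J} = 3 + 3 \sqrt{-1 + J}$)
$\left(514 - 370\right) M{\left(-7 \right)} = \left(514 - 370\right) \left(3 + 3 \sqrt{-1 - 7}\right) = 144 \left(3 + 3 \sqrt{-8}\right) = 144 \left(3 + 3 \cdot 2 i \sqrt{2}\right) = 144 \left(3 + 6 i \sqrt{2}\right) = 432 + 864 i \sqrt{2}$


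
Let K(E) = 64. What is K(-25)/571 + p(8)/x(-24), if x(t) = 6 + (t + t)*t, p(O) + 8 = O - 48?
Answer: 7784/110203 ≈ 0.070633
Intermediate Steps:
p(O) = -56 + O (p(O) = -8 + (O - 48) = -8 + (-48 + O) = -56 + O)
x(t) = 6 + 2*t² (x(t) = 6 + (2*t)*t = 6 + 2*t²)
K(-25)/571 + p(8)/x(-24) = 64/571 + (-56 + 8)/(6 + 2*(-24)²) = 64*(1/571) - 48/(6 + 2*576) = 64/571 - 48/(6 + 1152) = 64/571 - 48/1158 = 64/571 - 48*1/1158 = 64/571 - 8/193 = 7784/110203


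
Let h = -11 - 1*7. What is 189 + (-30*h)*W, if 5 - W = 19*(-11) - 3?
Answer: 117369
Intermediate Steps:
h = -18 (h = -11 - 7 = -18)
W = 217 (W = 5 - (19*(-11) - 3) = 5 - (-209 - 3) = 5 - 1*(-212) = 5 + 212 = 217)
189 + (-30*h)*W = 189 - 30*(-18)*217 = 189 + 540*217 = 189 + 117180 = 117369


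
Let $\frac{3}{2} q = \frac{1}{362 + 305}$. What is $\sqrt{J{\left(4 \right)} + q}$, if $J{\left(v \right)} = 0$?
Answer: $\frac{\sqrt{4002}}{2001} \approx 0.031615$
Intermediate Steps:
$q = \frac{2}{2001}$ ($q = \frac{2}{3 \left(362 + 305\right)} = \frac{2}{3 \cdot 667} = \frac{2}{3} \cdot \frac{1}{667} = \frac{2}{2001} \approx 0.0009995$)
$\sqrt{J{\left(4 \right)} + q} = \sqrt{0 + \frac{2}{2001}} = \sqrt{\frac{2}{2001}} = \frac{\sqrt{4002}}{2001}$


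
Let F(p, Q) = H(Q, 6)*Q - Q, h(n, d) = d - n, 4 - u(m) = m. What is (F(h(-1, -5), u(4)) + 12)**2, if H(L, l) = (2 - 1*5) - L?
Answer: 144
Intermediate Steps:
u(m) = 4 - m
H(L, l) = -3 - L (H(L, l) = (2 - 5) - L = -3 - L)
F(p, Q) = -Q + Q*(-3 - Q) (F(p, Q) = (-3 - Q)*Q - Q = Q*(-3 - Q) - Q = -Q + Q*(-3 - Q))
(F(h(-1, -5), u(4)) + 12)**2 = (-(4 - 1*4)*(4 + (4 - 1*4)) + 12)**2 = (-(4 - 4)*(4 + (4 - 4)) + 12)**2 = (-1*0*(4 + 0) + 12)**2 = (-1*0*4 + 12)**2 = (0 + 12)**2 = 12**2 = 144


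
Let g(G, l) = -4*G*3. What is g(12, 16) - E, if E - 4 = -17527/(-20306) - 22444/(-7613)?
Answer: -23468438459/154589578 ≈ -151.81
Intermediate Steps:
g(G, l) = -12*G
E = 1207539227/154589578 (E = 4 + (-17527/(-20306) - 22444/(-7613)) = 4 + (-17527*(-1/20306) - 22444*(-1/7613)) = 4 + (17527/20306 + 22444/7613) = 4 + 589180915/154589578 = 1207539227/154589578 ≈ 7.8113)
g(12, 16) - E = -12*12 - 1*1207539227/154589578 = -144 - 1207539227/154589578 = -23468438459/154589578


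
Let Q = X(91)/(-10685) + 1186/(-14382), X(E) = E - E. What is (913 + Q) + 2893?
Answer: 27368353/7191 ≈ 3805.9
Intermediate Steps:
X(E) = 0
Q = -593/7191 (Q = 0/(-10685) + 1186/(-14382) = 0*(-1/10685) + 1186*(-1/14382) = 0 - 593/7191 = -593/7191 ≈ -0.082464)
(913 + Q) + 2893 = (913 - 593/7191) + 2893 = 6564790/7191 + 2893 = 27368353/7191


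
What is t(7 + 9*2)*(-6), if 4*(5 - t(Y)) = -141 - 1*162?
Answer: -969/2 ≈ -484.50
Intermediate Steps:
t(Y) = 323/4 (t(Y) = 5 - (-141 - 1*162)/4 = 5 - (-141 - 162)/4 = 5 - ¼*(-303) = 5 + 303/4 = 323/4)
t(7 + 9*2)*(-6) = (323/4)*(-6) = -969/2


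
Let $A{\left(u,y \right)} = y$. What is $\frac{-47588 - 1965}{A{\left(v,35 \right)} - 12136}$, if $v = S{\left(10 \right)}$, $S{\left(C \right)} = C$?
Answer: $\frac{49553}{12101} \approx 4.0949$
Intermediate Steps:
$v = 10$
$\frac{-47588 - 1965}{A{\left(v,35 \right)} - 12136} = \frac{-47588 - 1965}{35 - 12136} = - \frac{49553}{-12101} = \left(-49553\right) \left(- \frac{1}{12101}\right) = \frac{49553}{12101}$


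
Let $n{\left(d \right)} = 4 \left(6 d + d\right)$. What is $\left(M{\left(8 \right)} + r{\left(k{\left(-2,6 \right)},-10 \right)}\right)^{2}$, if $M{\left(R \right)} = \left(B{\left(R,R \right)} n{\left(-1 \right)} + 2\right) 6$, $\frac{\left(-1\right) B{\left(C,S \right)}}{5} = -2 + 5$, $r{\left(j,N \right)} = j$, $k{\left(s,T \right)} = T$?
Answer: $6441444$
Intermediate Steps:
$B{\left(C,S \right)} = -15$ ($B{\left(C,S \right)} = - 5 \left(-2 + 5\right) = \left(-5\right) 3 = -15$)
$n{\left(d \right)} = 28 d$ ($n{\left(d \right)} = 4 \cdot 7 d = 28 d$)
$M{\left(R \right)} = 2532$ ($M{\left(R \right)} = \left(- 15 \cdot 28 \left(-1\right) + 2\right) 6 = \left(\left(-15\right) \left(-28\right) + 2\right) 6 = \left(420 + 2\right) 6 = 422 \cdot 6 = 2532$)
$\left(M{\left(8 \right)} + r{\left(k{\left(-2,6 \right)},-10 \right)}\right)^{2} = \left(2532 + 6\right)^{2} = 2538^{2} = 6441444$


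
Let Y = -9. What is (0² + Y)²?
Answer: 81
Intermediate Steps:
(0² + Y)² = (0² - 9)² = (0 - 9)² = (-9)² = 81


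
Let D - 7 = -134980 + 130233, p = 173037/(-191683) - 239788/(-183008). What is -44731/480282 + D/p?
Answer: -19965114771569358067/1716543225977514 ≈ -11631.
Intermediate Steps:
p = 3574031977/8769880616 (p = 173037*(-1/191683) - 239788*(-1/183008) = -173037/191683 + 59947/45752 = 3574031977/8769880616 ≈ 0.40753)
D = -4740 (D = 7 + (-134980 + 130233) = 7 - 4747 = -4740)
-44731/480282 + D/p = -44731/480282 - 4740/3574031977/8769880616 = -44731*1/480282 - 4740*8769880616/3574031977 = -44731/480282 - 41569234119840/3574031977 = -19965114771569358067/1716543225977514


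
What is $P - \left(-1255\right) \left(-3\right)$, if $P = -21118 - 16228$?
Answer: $-41111$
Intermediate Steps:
$P = -37346$
$P - \left(-1255\right) \left(-3\right) = -37346 - \left(-1255\right) \left(-3\right) = -37346 - 3765 = -41111$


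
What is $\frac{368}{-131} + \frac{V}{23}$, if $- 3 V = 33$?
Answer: $- \frac{9905}{3013} \approx -3.2874$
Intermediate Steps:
$V = -11$ ($V = \left(- \frac{1}{3}\right) 33 = -11$)
$\frac{368}{-131} + \frac{V}{23} = \frac{368}{-131} - \frac{11}{23} = 368 \left(- \frac{1}{131}\right) - \frac{11}{23} = - \frac{368}{131} - \frac{11}{23} = - \frac{9905}{3013}$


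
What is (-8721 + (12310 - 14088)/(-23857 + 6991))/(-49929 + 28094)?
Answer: 73543304/184134555 ≈ 0.39940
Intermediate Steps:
(-8721 + (12310 - 14088)/(-23857 + 6991))/(-49929 + 28094) = (-8721 - 1778/(-16866))/(-21835) = (-8721 - 1778*(-1/16866))*(-1/21835) = (-8721 + 889/8433)*(-1/21835) = -73543304/8433*(-1/21835) = 73543304/184134555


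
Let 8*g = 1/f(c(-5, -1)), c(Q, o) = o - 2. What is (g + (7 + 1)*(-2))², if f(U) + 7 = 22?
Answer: 3682561/14400 ≈ 255.73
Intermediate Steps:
c(Q, o) = -2 + o
f(U) = 15 (f(U) = -7 + 22 = 15)
g = 1/120 (g = (⅛)/15 = (⅛)*(1/15) = 1/120 ≈ 0.0083333)
(g + (7 + 1)*(-2))² = (1/120 + (7 + 1)*(-2))² = (1/120 + 8*(-2))² = (1/120 - 16)² = (-1919/120)² = 3682561/14400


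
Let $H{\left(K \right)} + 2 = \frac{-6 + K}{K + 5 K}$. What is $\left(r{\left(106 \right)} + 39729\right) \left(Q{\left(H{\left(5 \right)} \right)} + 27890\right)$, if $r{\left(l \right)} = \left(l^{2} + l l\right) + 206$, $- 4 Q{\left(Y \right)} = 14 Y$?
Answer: $\frac{104458521589}{60} \approx 1.741 \cdot 10^{9}$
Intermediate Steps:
$H{\left(K \right)} = -2 + \frac{-6 + K}{6 K}$ ($H{\left(K \right)} = -2 + \frac{-6 + K}{K + 5 K} = -2 + \frac{-6 + K}{6 K}$)
$Q{\left(Y \right)} = - \frac{7 Y}{2}$ ($Q{\left(Y \right)} = - \frac{14 Y}{4} = - \frac{7 Y}{2}$)
$r{\left(l \right)} = 206 + 2 l^{2}$ ($r{\left(l \right)} = \left(l^{2} + l^{2}\right) + 206 = 2 l^{2} + 206 = 206 + 2 l^{2}$)
$\left(r{\left(106 \right)} + 39729\right) \left(Q{\left(H{\left(5 \right)} \right)} + 27890\right) = \left(\left(206 + 2 \cdot 106^{2}\right) + 39729\right) \left(- \frac{7 \left(- \frac{11}{6} - \frac{1}{5}\right)}{2} + 27890\right) = \left(\left(206 + 2 \cdot 11236\right) + 39729\right) \left(- \frac{7 \left(- \frac{11}{6} - \frac{1}{5}\right)}{2} + 27890\right) = \left(\left(206 + 22472\right) + 39729\right) \left(- \frac{7 \left(- \frac{11}{6} - \frac{1}{5}\right)}{2} + 27890\right) = \left(22678 + 39729\right) \left(\left(- \frac{7}{2}\right) \left(- \frac{61}{30}\right) + 27890\right) = 62407 \left(\frac{427}{60} + 27890\right) = 62407 \cdot \frac{1673827}{60} = \frac{104458521589}{60}$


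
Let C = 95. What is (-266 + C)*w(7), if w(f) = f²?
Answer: -8379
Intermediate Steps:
(-266 + C)*w(7) = (-266 + 95)*7² = -171*49 = -8379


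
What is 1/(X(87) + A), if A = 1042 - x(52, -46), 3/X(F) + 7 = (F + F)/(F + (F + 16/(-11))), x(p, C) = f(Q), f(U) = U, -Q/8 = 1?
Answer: 5686/5967453 ≈ 0.00095284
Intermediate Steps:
Q = -8 (Q = -8*1 = -8)
x(p, C) = -8
X(F) = 3/(-7 + 2*F/(-16/11 + 2*F)) (X(F) = 3/(-7 + (F + F)/(F + (F + 16/(-11)))) = 3/(-7 + (2*F)/(F + (F + 16*(-1/11)))) = 3/(-7 + (2*F)/(F + (F - 16/11))) = 3/(-7 + (2*F)/(F + (-16/11 + F))) = 3/(-7 + (2*F)/(-16/11 + 2*F)) = 3/(-7 + 2*F/(-16/11 + 2*F)))
A = 1050 (A = 1042 - 1*(-8) = 1042 + 8 = 1050)
1/(X(87) + A) = 1/(3*(8 - 11*87)/(2*(-28 + 33*87)) + 1050) = 1/(3*(8 - 957)/(2*(-28 + 2871)) + 1050) = 1/((3/2)*(-949)/2843 + 1050) = 1/((3/2)*(1/2843)*(-949) + 1050) = 1/(-2847/5686 + 1050) = 1/(5967453/5686) = 5686/5967453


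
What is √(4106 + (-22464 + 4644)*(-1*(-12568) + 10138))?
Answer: 7*I*√8257486 ≈ 20115.0*I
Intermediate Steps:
√(4106 + (-22464 + 4644)*(-1*(-12568) + 10138)) = √(4106 - 17820*(12568 + 10138)) = √(4106 - 17820*22706) = √(4106 - 404620920) = √(-404616814) = 7*I*√8257486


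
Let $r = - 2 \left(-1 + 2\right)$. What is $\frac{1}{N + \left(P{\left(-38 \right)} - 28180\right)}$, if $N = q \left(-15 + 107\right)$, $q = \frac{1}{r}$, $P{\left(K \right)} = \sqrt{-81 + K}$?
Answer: $- \frac{28226}{796707195} - \frac{i \sqrt{119}}{796707195} \approx -3.5428 \cdot 10^{-5} - 1.3692 \cdot 10^{-8} i$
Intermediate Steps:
$r = -2$ ($r = \left(-2\right) 1 = -2$)
$q = - \frac{1}{2}$ ($q = \frac{1}{-2} = - \frac{1}{2} \approx -0.5$)
$N = -46$ ($N = - \frac{-15 + 107}{2} = \left(- \frac{1}{2}\right) 92 = -46$)
$\frac{1}{N + \left(P{\left(-38 \right)} - 28180\right)} = \frac{1}{-46 - \left(28180 - \sqrt{-81 - 38}\right)} = \frac{1}{-46 - \left(28180 - \sqrt{-119}\right)} = \frac{1}{-46 - \left(28180 - i \sqrt{119}\right)} = \frac{1}{-28226 + i \sqrt{119}}$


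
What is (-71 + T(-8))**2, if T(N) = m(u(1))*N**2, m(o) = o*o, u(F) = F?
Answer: 49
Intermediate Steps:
m(o) = o**2
T(N) = N**2 (T(N) = 1**2*N**2 = 1*N**2 = N**2)
(-71 + T(-8))**2 = (-71 + (-8)**2)**2 = (-71 + 64)**2 = (-7)**2 = 49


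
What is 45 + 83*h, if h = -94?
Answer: -7757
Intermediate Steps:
45 + 83*h = 45 + 83*(-94) = 45 - 7802 = -7757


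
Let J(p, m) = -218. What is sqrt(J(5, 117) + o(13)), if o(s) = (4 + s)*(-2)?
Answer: 6*I*sqrt(7) ≈ 15.875*I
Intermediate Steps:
o(s) = -8 - 2*s
sqrt(J(5, 117) + o(13)) = sqrt(-218 + (-8 - 2*13)) = sqrt(-218 + (-8 - 26)) = sqrt(-218 - 34) = sqrt(-252) = 6*I*sqrt(7)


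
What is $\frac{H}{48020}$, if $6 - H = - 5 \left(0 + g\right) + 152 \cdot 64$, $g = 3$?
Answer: $- \frac{9707}{48020} \approx -0.20214$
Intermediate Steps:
$H = -9707$ ($H = 6 - \left(- 5 \left(0 + 3\right) + 152 \cdot 64\right) = 6 - \left(\left(-5\right) 3 + 9728\right) = 6 - \left(-15 + 9728\right) = 6 - 9713 = -9707$)
$\frac{H}{48020} = - \frac{9707}{48020}$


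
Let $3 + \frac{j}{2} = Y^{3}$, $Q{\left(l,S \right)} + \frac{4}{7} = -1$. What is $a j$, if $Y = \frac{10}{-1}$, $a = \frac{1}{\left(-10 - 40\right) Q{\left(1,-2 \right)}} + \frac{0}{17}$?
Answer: $- \frac{7021}{275} \approx -25.531$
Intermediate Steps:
$Q{\left(l,S \right)} = - \frac{11}{7}$ ($Q{\left(l,S \right)} = - \frac{4}{7} - 1 = - \frac{11}{7}$)
$a = \frac{7}{550}$ ($a = \frac{1}{\left(-10 - 40\right) \left(- \frac{11}{7}\right)} + \frac{0}{17} = \frac{1}{-50} \left(- \frac{7}{11}\right) + 0 \cdot \frac{1}{17} = \left(- \frac{1}{50}\right) \left(- \frac{7}{11}\right) + 0 = \frac{7}{550} + 0 = \frac{7}{550} \approx 0.012727$)
$Y = -10$ ($Y = 10 \left(-1\right) = -10$)
$j = -2006$ ($j = -6 + 2 \left(-10\right)^{3} = -6 + 2 \left(-1000\right) = -6 - 2000 = -2006$)
$a j = \frac{7}{550} \left(-2006\right) = - \frac{7021}{275}$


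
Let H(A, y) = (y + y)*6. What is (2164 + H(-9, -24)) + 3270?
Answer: 5146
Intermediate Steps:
H(A, y) = 12*y (H(A, y) = (2*y)*6 = 12*y)
(2164 + H(-9, -24)) + 3270 = (2164 + 12*(-24)) + 3270 = (2164 - 288) + 3270 = 1876 + 3270 = 5146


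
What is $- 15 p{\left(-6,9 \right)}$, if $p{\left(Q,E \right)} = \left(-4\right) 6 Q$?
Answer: $-2160$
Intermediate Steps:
$p{\left(Q,E \right)} = - 24 Q$
$- 15 p{\left(-6,9 \right)} = - 15 \left(\left(-24\right) \left(-6\right)\right) = \left(-15\right) 144 = -2160$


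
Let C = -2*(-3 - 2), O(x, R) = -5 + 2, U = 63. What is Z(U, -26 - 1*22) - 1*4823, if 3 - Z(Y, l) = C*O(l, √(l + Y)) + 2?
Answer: -4792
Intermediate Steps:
O(x, R) = -3
C = 10 (C = -2*(-5) = 10)
Z(Y, l) = 31 (Z(Y, l) = 3 - (10*(-3) + 2) = 3 - (-30 + 2) = 3 - 1*(-28) = 3 + 28 = 31)
Z(U, -26 - 1*22) - 1*4823 = 31 - 1*4823 = 31 - 4823 = -4792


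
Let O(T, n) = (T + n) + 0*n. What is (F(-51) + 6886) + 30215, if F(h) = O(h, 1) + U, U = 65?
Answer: 37116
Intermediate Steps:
O(T, n) = T + n (O(T, n) = (T + n) + 0 = T + n)
F(h) = 66 + h (F(h) = (h + 1) + 65 = (1 + h) + 65 = 66 + h)
(F(-51) + 6886) + 30215 = ((66 - 51) + 6886) + 30215 = (15 + 6886) + 30215 = 6901 + 30215 = 37116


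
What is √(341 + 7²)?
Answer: √390 ≈ 19.748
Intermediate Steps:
√(341 + 7²) = √(341 + 49) = √390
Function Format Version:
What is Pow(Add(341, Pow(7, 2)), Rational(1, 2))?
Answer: Pow(390, Rational(1, 2)) ≈ 19.748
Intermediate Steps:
Pow(Add(341, Pow(7, 2)), Rational(1, 2)) = Pow(Add(341, 49), Rational(1, 2)) = Pow(390, Rational(1, 2))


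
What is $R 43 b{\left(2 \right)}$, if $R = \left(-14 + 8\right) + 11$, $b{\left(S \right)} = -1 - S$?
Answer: $-645$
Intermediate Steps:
$R = 5$ ($R = -6 + 11 = 5$)
$R 43 b{\left(2 \right)} = 5 \cdot 43 \left(-1 - 2\right) = 215 \left(-1 - 2\right) = 215 \left(-3\right) = -645$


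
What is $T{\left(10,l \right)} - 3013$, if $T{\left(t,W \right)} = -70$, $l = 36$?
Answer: $-3083$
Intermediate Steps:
$T{\left(10,l \right)} - 3013 = -70 - 3013 = -3083$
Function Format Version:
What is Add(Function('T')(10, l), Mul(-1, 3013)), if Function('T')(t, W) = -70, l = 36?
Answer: -3083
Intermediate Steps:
Add(Function('T')(10, l), Mul(-1, 3013)) = Add(-70, Mul(-1, 3013)) = Add(-70, -3013) = -3083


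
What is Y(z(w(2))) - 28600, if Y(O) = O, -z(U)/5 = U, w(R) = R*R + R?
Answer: -28630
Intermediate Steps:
w(R) = R + R² (w(R) = R² + R = R + R²)
z(U) = -5*U
Y(z(w(2))) - 28600 = -10*(1 + 2) - 28600 = -10*3 - 28600 = -5*6 - 28600 = -30 - 28600 = -28630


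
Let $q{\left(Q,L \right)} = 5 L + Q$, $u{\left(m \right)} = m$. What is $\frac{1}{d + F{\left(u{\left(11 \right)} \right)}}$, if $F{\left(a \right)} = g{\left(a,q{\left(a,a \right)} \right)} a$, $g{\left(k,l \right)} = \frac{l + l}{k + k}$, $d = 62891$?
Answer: $\frac{1}{62957} \approx 1.5884 \cdot 10^{-5}$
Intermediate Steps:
$q{\left(Q,L \right)} = Q + 5 L$
$g{\left(k,l \right)} = \frac{l}{k}$ ($g{\left(k,l \right)} = \frac{2 l}{2 k} = 2 l \frac{1}{2 k} = \frac{l}{k}$)
$F{\left(a \right)} = 6 a$ ($F{\left(a \right)} = \frac{a + 5 a}{a} a = \frac{6 a}{a} a = 6 a$)
$\frac{1}{d + F{\left(u{\left(11 \right)} \right)}} = \frac{1}{62891 + 6 \cdot 11} = \frac{1}{62891 + 66} = \frac{1}{62957}$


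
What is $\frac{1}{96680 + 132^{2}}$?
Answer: $\frac{1}{114104} \approx 8.7639 \cdot 10^{-6}$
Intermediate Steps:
$\frac{1}{96680 + 132^{2}} = \frac{1}{96680 + 17424} = \frac{1}{114104}$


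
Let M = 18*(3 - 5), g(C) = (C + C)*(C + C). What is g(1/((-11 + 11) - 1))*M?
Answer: -144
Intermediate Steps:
g(C) = 4*C² (g(C) = (2*C)*(2*C) = 4*C²)
M = -36 (M = 18*(-2) = -36)
g(1/((-11 + 11) - 1))*M = (4*(1/((-11 + 11) - 1))²)*(-36) = (4*(1/(0 - 1))²)*(-36) = (4*(1/(-1))²)*(-36) = (4*(-1)²)*(-36) = (4*1)*(-36) = 4*(-36) = -144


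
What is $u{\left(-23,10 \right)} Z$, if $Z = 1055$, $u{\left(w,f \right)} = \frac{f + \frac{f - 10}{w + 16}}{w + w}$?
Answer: $- \frac{5275}{23} \approx -229.35$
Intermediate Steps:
$u{\left(w,f \right)} = \frac{f + \frac{-10 + f}{16 + w}}{2 w}$
$u{\left(-23,10 \right)} Z = \frac{-10 + 17 \cdot 10 + 10 \left(-23\right)}{2 \left(-23\right) \left(16 - 23\right)} 1055 = \frac{1}{2} \left(- \frac{1}{23}\right) \frac{1}{-7} \left(-10 + 170 - 230\right) 1055 = \frac{1}{2} \left(- \frac{1}{23}\right) \left(- \frac{1}{7}\right) \left(-70\right) 1055 = \left(- \frac{5}{23}\right) 1055 = - \frac{5275}{23}$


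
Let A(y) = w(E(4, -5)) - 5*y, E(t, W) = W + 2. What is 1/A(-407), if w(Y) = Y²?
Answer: 1/2044 ≈ 0.00048924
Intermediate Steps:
E(t, W) = 2 + W
A(y) = 9 - 5*y (A(y) = (2 - 5)² - 5*y = (-3)² - 5*y = 9 - 5*y)
1/A(-407) = 1/(9 - 5*(-407)) = 1/(9 + 2035) = 1/2044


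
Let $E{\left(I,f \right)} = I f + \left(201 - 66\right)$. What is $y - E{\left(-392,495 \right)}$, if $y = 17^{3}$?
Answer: $198818$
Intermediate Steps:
$y = 4913$
$E{\left(I,f \right)} = 135 + I f$ ($E{\left(I,f \right)} = I f + 135 = 135 + I f$)
$y - E{\left(-392,495 \right)} = 4913 - \left(135 - 194040\right) = 4913 - -193905 = 4913 + 193905 = 198818$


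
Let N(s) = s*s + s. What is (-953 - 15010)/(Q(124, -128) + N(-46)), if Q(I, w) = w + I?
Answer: -15963/2066 ≈ -7.7265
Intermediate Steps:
Q(I, w) = I + w
N(s) = s + s**2 (N(s) = s**2 + s = s + s**2)
(-953 - 15010)/(Q(124, -128) + N(-46)) = (-953 - 15010)/((124 - 128) - 46*(1 - 46)) = -15963/(-4 - 46*(-45)) = -15963/(-4 + 2070) = -15963/2066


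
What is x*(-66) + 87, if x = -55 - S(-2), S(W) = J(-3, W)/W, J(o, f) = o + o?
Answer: 3915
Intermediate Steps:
J(o, f) = 2*o
S(W) = -6/W (S(W) = (2*(-3))/W = -6/W)
x = -58 (x = -55 - (-6)/(-2) = -55 - (-6)*(-1)/2 = -55 - 1*3 = -55 - 3 = -58)
x*(-66) + 87 = -58*(-66) + 87 = 3828 + 87 = 3915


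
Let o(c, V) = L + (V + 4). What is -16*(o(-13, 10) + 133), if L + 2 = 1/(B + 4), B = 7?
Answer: -25536/11 ≈ -2321.5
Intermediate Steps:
L = -21/11 (L = -2 + 1/(7 + 4) = -2 + 1/11 = -21/11 ≈ -1.9091)
o(c, V) = 23/11 + V (o(c, V) = -21/11 + (V + 4) = -21/11 + (4 + V) = 23/11 + V)
-16*(o(-13, 10) + 133) = -16*((23/11 + 10) + 133) = -16*(133/11 + 133) = -16*1596/11 = -25536/11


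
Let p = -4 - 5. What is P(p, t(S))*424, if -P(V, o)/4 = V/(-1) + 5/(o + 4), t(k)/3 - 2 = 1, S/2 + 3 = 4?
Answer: -206912/13 ≈ -15916.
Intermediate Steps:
S = 2 (S = -6 + 2*4 = -6 + 8 = 2)
t(k) = 9 (t(k) = 6 + 3*1 = 6 + 3 = 9)
p = -9
P(V, o) = -20/(4 + o) + 4*V (P(V, o) = -4*(V/(-1) + 5/(o + 4)) = -4*(V*(-1) + 5/(4 + o)) = -4*(-V + 5/(4 + o)) = -20/(4 + o) + 4*V)
P(p, t(S))*424 = (4*(-5 + 4*(-9) - 9*9)/(4 + 9))*424 = (4*(-5 - 36 - 81)/13)*424 = (4*(1/13)*(-122))*424 = -488/13*424 = -206912/13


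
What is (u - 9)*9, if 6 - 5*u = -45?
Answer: 54/5 ≈ 10.800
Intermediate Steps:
u = 51/5 (u = 6/5 - ⅕*(-45) = 6/5 + 9 = 51/5 ≈ 10.200)
(u - 9)*9 = (51/5 - 9)*9 = (6/5)*9 = 54/5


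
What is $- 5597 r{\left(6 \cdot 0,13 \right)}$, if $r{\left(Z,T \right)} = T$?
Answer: $-72761$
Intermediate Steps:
$- 5597 r{\left(6 \cdot 0,13 \right)} = \left(-5597\right) 13 = -72761$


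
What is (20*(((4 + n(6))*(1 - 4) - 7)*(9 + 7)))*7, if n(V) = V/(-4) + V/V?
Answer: -39200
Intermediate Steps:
n(V) = 1 - V/4 (n(V) = V*(-1/4) + 1 = -V/4 + 1 = 1 - V/4)
(20*(((4 + n(6))*(1 - 4) - 7)*(9 + 7)))*7 = (20*(((4 + (1 - 1/4*6))*(1 - 4) - 7)*(9 + 7)))*7 = (20*(((4 + (1 - 3/2))*(-3) - 7)*16))*7 = (20*(((4 - 1/2)*(-3) - 7)*16))*7 = (20*(((7/2)*(-3) - 7)*16))*7 = (20*((-21/2 - 7)*16))*7 = (20*(-35/2*16))*7 = (20*(-280))*7 = -5600*7 = -39200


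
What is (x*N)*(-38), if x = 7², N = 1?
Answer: -1862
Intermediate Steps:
x = 49
(x*N)*(-38) = (49*1)*(-38) = 49*(-38) = -1862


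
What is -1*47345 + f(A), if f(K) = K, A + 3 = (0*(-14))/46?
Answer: -47348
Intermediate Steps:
A = -3 (A = -3 + (0*(-14))/46 = -3 + 0*(1/46) = -3 + 0 = -3)
-1*47345 + f(A) = -1*47345 - 3 = -47345 - 3 = -47348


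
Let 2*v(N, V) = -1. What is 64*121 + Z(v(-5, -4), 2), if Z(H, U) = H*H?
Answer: 30977/4 ≈ 7744.3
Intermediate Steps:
v(N, V) = -½ (v(N, V) = (½)*(-1) = -½)
Z(H, U) = H²
64*121 + Z(v(-5, -4), 2) = 64*121 + (-½)² = 7744 + ¼ = 30977/4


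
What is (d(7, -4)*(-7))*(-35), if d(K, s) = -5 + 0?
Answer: -1225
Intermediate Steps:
d(K, s) = -5
(d(7, -4)*(-7))*(-35) = -5*(-7)*(-35) = 35*(-35) = -1225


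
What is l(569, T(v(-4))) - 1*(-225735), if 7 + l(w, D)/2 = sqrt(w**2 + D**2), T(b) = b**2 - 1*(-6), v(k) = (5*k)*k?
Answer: 225721 + 2*sqrt(41360597) ≈ 2.3858e+5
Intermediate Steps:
v(k) = 5*k**2
T(b) = 6 + b**2 (T(b) = b**2 + 6 = 6 + b**2)
l(w, D) = -14 + 2*sqrt(D**2 + w**2) (l(w, D) = -14 + 2*sqrt(w**2 + D**2) = -14 + 2*sqrt(D**2 + w**2))
l(569, T(v(-4))) - 1*(-225735) = (-14 + 2*sqrt((6 + (5*(-4)**2)**2)**2 + 569**2)) - 1*(-225735) = (-14 + 2*sqrt((6 + (5*16)**2)**2 + 323761)) + 225735 = (-14 + 2*sqrt((6 + 80**2)**2 + 323761)) + 225735 = (-14 + 2*sqrt((6 + 6400)**2 + 323761)) + 225735 = (-14 + 2*sqrt(6406**2 + 323761)) + 225735 = (-14 + 2*sqrt(41036836 + 323761)) + 225735 = (-14 + 2*sqrt(41360597)) + 225735 = 225721 + 2*sqrt(41360597)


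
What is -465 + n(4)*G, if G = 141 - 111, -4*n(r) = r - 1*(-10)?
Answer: -570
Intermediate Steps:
n(r) = -5/2 - r/4 (n(r) = -(r - 1*(-10))/4 = -(r + 10)/4 = -(10 + r)/4 = -5/2 - r/4)
G = 30
-465 + n(4)*G = -465 + (-5/2 - 1/4*4)*30 = -465 + (-5/2 - 1)*30 = -465 - 7/2*30 = -465 - 105 = -570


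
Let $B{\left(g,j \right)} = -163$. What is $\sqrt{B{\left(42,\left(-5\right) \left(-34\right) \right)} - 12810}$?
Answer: $i \sqrt{12973} \approx 113.9 i$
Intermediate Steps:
$\sqrt{B{\left(42,\left(-5\right) \left(-34\right) \right)} - 12810} = \sqrt{-163 - 12810} = \sqrt{-12973} = i \sqrt{12973}$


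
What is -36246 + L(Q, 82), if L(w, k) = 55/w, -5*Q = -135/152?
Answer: -970282/27 ≈ -35936.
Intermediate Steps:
Q = 27/152 (Q = -(-27)/152 = -1/5*(-135/152) = 27/152 ≈ 0.17763)
-36246 + L(Q, 82) = -36246 + 55/(27/152) = -36246 + 55*(152/27) = -36246 + 8360/27 = -970282/27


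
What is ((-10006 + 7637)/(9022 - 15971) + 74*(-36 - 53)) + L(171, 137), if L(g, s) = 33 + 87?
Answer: -44929865/6949 ≈ -6465.7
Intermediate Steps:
L(g, s) = 120
((-10006 + 7637)/(9022 - 15971) + 74*(-36 - 53)) + L(171, 137) = ((-10006 + 7637)/(9022 - 15971) + 74*(-36 - 53)) + 120 = (-2369/(-6949) + 74*(-89)) + 120 = (-2369*(-1/6949) - 6586) + 120 = (2369/6949 - 6586) + 120 = -45763745/6949 + 120 = -44929865/6949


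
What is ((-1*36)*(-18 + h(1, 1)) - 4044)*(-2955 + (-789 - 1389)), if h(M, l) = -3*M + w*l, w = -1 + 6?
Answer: 17801244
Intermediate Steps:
w = 5
h(M, l) = -3*M + 5*l
((-1*36)*(-18 + h(1, 1)) - 4044)*(-2955 + (-789 - 1389)) = ((-1*36)*(-18 + (-3*1 + 5*1)) - 4044)*(-2955 + (-789 - 1389)) = (-36*(-18 + (-3 + 5)) - 4044)*(-2955 - 2178) = (-36*(-18 + 2) - 4044)*(-5133) = (-36*(-16) - 4044)*(-5133) = (576 - 4044)*(-5133) = -3468*(-5133) = 17801244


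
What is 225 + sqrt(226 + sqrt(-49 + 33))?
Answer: 225 + sqrt(226 + 4*I) ≈ 240.03 + 0.13303*I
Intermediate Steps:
225 + sqrt(226 + sqrt(-49 + 33)) = 225 + sqrt(226 + sqrt(-16)) = 225 + sqrt(226 + 4*I)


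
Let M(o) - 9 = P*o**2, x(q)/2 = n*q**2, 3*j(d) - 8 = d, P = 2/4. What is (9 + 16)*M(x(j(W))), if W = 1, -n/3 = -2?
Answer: 146025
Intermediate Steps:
n = 6 (n = -3*(-2) = 6)
P = 1/2 (P = 2*(1/4) = 1/2 ≈ 0.50000)
j(d) = 8/3 + d/3
x(q) = 12*q**2 (x(q) = 2*(6*q**2) = 12*q**2)
M(o) = 9 + o**2/2
(9 + 16)*M(x(j(W))) = (9 + 16)*(9 + (12*(8/3 + (1/3)*1)**2)**2/2) = 25*(9 + (12*(8/3 + 1/3)**2)**2/2) = 25*(9 + (12*3**2)**2/2) = 25*(9 + (12*9)**2/2) = 25*(9 + (1/2)*108**2) = 25*(9 + (1/2)*11664) = 25*(9 + 5832) = 25*5841 = 146025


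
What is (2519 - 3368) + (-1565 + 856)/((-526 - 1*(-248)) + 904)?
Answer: -532183/626 ≈ -850.13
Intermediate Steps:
(2519 - 3368) + (-1565 + 856)/((-526 - 1*(-248)) + 904) = -849 - 709/((-526 + 248) + 904) = -849 - 709/(-278 + 904) = -849 - 709/626 = -532183/626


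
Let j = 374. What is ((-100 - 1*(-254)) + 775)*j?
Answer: 347446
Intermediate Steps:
((-100 - 1*(-254)) + 775)*j = ((-100 - 1*(-254)) + 775)*374 = ((-100 + 254) + 775)*374 = (154 + 775)*374 = 929*374 = 347446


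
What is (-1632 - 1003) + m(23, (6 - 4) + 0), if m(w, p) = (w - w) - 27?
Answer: -2662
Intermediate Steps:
m(w, p) = -27 (m(w, p) = 0 - 27 = -27)
(-1632 - 1003) + m(23, (6 - 4) + 0) = (-1632 - 1003) - 27 = -2635 - 27 = -2662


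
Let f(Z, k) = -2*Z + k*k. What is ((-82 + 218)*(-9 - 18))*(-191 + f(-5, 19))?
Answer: -660960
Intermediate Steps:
f(Z, k) = k**2 - 2*Z (f(Z, k) = -2*Z + k**2 = k**2 - 2*Z)
((-82 + 218)*(-9 - 18))*(-191 + f(-5, 19)) = ((-82 + 218)*(-9 - 18))*(-191 + (19**2 - 2*(-5))) = (136*(-27))*(-191 + (361 + 10)) = -3672*(-191 + 371) = -3672*180 = -660960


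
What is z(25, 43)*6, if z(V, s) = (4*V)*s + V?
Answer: 25950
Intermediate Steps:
z(V, s) = V + 4*V*s (z(V, s) = 4*V*s + V = V + 4*V*s)
z(25, 43)*6 = (25*(1 + 4*43))*6 = (25*(1 + 172))*6 = (25*173)*6 = 4325*6 = 25950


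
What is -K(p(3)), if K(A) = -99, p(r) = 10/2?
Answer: 99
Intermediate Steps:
p(r) = 5 (p(r) = 10*(½) = 5)
-K(p(3)) = -1*(-99) = 99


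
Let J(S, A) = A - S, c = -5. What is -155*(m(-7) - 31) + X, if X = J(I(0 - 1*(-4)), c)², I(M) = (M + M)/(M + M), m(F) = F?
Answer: 5926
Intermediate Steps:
I(M) = 1 (I(M) = (2*M)/((2*M)) = (2*M)*(1/(2*M)) = 1)
X = 36 (X = (-5 - 1*1)² = (-5 - 1)² = (-6)² = 36)
-155*(m(-7) - 31) + X = -155*(-7 - 31) + 36 = -155*(-38) + 36 = 5890 + 36 = 5926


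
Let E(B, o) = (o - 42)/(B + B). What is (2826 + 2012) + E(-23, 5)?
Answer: 222585/46 ≈ 4838.8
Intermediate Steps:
E(B, o) = (-42 + o)/(2*B) (E(B, o) = (-42 + o)/((2*B)) = (-42 + o)*(1/(2*B)) = (-42 + o)/(2*B))
(2826 + 2012) + E(-23, 5) = (2826 + 2012) + (1/2)*(-42 + 5)/(-23) = 4838 + (1/2)*(-1/23)*(-37) = 4838 + 37/46 = 222585/46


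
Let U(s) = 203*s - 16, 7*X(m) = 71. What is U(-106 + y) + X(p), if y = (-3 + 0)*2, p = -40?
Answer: -159193/7 ≈ -22742.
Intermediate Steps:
X(m) = 71/7 (X(m) = (1/7)*71 = 71/7)
y = -6 (y = -3*2 = -6)
U(s) = -16 + 203*s
U(-106 + y) + X(p) = (-16 + 203*(-106 - 6)) + 71/7 = (-16 + 203*(-112)) + 71/7 = (-16 - 22736) + 71/7 = -22752 + 71/7 = -159193/7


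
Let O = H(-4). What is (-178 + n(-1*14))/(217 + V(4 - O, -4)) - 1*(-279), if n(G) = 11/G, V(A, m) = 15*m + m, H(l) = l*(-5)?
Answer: 595115/2142 ≈ 277.83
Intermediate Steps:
H(l) = -5*l
O = 20 (O = -5*(-4) = 20)
V(A, m) = 16*m
(-178 + n(-1*14))/(217 + V(4 - O, -4)) - 1*(-279) = (-178 + 11/((-1*14)))/(217 + 16*(-4)) - 1*(-279) = (-178 + 11/(-14))/(217 - 64) + 279 = (-178 + 11*(-1/14))/153 + 279 = (-178 - 11/14)*(1/153) + 279 = -2503/14*1/153 + 279 = -2503/2142 + 279 = 595115/2142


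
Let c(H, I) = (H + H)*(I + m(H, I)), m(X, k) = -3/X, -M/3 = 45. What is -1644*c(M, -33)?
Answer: -14638176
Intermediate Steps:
M = -135 (M = -3*45 = -135)
c(H, I) = 2*H*(I - 3/H) (c(H, I) = (H + H)*(I - 3/H) = (2*H)*(I - 3/H) = 2*H*(I - 3/H))
-1644*c(M, -33) = -1644*(-6 + 2*(-135)*(-33)) = -1644*(-6 + 8910) = -1644*8904 = -14638176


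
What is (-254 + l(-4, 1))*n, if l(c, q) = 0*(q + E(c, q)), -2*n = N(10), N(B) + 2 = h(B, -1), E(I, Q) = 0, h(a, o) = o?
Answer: -381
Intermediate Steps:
N(B) = -3 (N(B) = -2 - 1 = -3)
n = 3/2 (n = -½*(-3) = 3/2 ≈ 1.5000)
l(c, q) = 0 (l(c, q) = 0*(q + 0) = 0*q = 0)
(-254 + l(-4, 1))*n = (-254 + 0)*(3/2) = -254*3/2 = -381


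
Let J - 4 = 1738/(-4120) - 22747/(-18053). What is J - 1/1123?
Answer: 202021374229/41763449140 ≈ 4.8373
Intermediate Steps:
J = 179927483/37189180 (J = 4 + (1738/(-4120) - 22747/(-18053)) = 4 + (1738*(-1/4120) - 22747*(-1/18053)) = 4 + (-869/2060 + 22747/18053) = 4 + 31170763/37189180 = 179927483/37189180 ≈ 4.8382)
J - 1/1123 = 179927483/37189180 - 1/1123 = 202021374229/41763449140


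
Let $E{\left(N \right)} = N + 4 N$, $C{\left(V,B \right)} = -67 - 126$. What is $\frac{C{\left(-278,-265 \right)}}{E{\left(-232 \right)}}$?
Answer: $\frac{193}{1160} \approx 0.16638$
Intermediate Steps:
$C{\left(V,B \right)} = -193$ ($C{\left(V,B \right)} = -67 - 126 = -193$)
$E{\left(N \right)} = 5 N$
$\frac{C{\left(-278,-265 \right)}}{E{\left(-232 \right)}} = - \frac{193}{5 \left(-232\right)} = - \frac{193}{-1160} = \left(-193\right) \left(- \frac{1}{1160}\right) = \frac{193}{1160}$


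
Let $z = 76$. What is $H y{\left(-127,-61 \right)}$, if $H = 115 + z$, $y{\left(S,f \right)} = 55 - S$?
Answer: $34762$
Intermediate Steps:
$H = 191$ ($H = 115 + 76 = 191$)
$H y{\left(-127,-61 \right)} = 191 \left(55 - -127\right) = 191 \left(55 + 127\right) = 191 \cdot 182 = 34762$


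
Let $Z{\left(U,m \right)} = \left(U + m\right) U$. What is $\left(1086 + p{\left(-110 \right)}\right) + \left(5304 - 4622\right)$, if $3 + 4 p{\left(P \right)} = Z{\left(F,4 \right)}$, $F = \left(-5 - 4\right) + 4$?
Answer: $\frac{3537}{2} \approx 1768.5$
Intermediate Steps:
$F = -5$ ($F = -9 + 4 = -5$)
$Z{\left(U,m \right)} = U \left(U + m\right)$
$p{\left(P \right)} = \frac{1}{2}$ ($p{\left(P \right)} = - \frac{3}{4} + \frac{\left(-5\right) \left(-5 + 4\right)}{4} = - \frac{3}{4} + \frac{\left(-5\right) \left(-1\right)}{4} = - \frac{3}{4} + \frac{1}{4} \cdot 5 = - \frac{3}{4} + \frac{5}{4} = \frac{1}{2}$)
$\left(1086 + p{\left(-110 \right)}\right) + \left(5304 - 4622\right) = \left(1086 + \frac{1}{2}\right) + \left(5304 - 4622\right) = \frac{2173}{2} + 682 = \frac{3537}{2}$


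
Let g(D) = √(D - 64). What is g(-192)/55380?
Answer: 4*I/13845 ≈ 0.00028891*I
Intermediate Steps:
g(D) = √(-64 + D)
g(-192)/55380 = √(-64 - 192)/55380 = √(-256)*(1/55380) = (16*I)*(1/55380) = 4*I/13845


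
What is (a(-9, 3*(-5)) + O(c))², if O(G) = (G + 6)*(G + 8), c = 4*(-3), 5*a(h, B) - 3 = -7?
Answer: 13456/25 ≈ 538.24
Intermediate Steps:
a(h, B) = -⅘ (a(h, B) = ⅗ + (⅕)*(-7) = ⅗ - 7/5 = -⅘)
c = -12
O(G) = (6 + G)*(8 + G)
(a(-9, 3*(-5)) + O(c))² = (-⅘ + (48 + (-12)² + 14*(-12)))² = (-⅘ + (48 + 144 - 168))² = (-⅘ + 24)² = (116/5)² = 13456/25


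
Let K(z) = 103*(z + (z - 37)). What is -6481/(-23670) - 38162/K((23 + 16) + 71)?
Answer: -260378057/148718610 ≈ -1.7508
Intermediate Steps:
K(z) = -3811 + 206*z (K(z) = 103*(z + (-37 + z)) = 103*(-37 + 2*z) = -3811 + 206*z)
-6481/(-23670) - 38162/K((23 + 16) + 71) = -6481/(-23670) - 38162/(-3811 + 206*((23 + 16) + 71)) = -6481*(-1/23670) - 38162/(-3811 + 206*(39 + 71)) = 6481/23670 - 38162/(-3811 + 206*110) = 6481/23670 - 38162/(-3811 + 22660) = 6481/23670 - 38162/18849 = -260378057/148718610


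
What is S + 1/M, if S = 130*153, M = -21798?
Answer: 433562219/21798 ≈ 19890.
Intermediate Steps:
S = 19890
S + 1/M = 19890 + 1/(-21798) = 19890 - 1/21798 = 433562219/21798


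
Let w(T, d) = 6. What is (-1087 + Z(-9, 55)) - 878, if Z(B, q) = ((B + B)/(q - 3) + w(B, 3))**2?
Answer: -1306731/676 ≈ -1933.0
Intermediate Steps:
Z(B, q) = (6 + 2*B/(-3 + q))**2 (Z(B, q) = ((B + B)/(q - 3) + 6)**2 = ((2*B)/(-3 + q) + 6)**2 = (2*B/(-3 + q) + 6)**2 = (6 + 2*B/(-3 + q))**2)
(-1087 + Z(-9, 55)) - 878 = (-1087 + 4*(-9 - 9 + 3*55)**2/(-3 + 55)**2) - 878 = (-1087 + 4*(-9 - 9 + 165)**2/52**2) - 878 = (-1087 + 4*(1/2704)*147**2) - 878 = (-1087 + 4*(1/2704)*21609) - 878 = (-1087 + 21609/676) - 878 = -713203/676 - 878 = -1306731/676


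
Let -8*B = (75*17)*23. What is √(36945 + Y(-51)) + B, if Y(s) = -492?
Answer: -29325/8 + √36453 ≈ -3474.7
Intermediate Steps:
B = -29325/8 (B = -75*17*23/8 = -1275*23/8 = -⅛*29325 = -29325/8 ≈ -3665.6)
√(36945 + Y(-51)) + B = √(36945 - 492) - 29325/8 = √36453 - 29325/8 = -29325/8 + √36453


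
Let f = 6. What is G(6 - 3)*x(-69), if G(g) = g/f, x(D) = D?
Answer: -69/2 ≈ -34.500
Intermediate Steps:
G(g) = g/6
G(6 - 3)*x(-69) = ((6 - 3)/6)*(-69) = ((1/6)*3)*(-69) = (1/2)*(-69) = -69/2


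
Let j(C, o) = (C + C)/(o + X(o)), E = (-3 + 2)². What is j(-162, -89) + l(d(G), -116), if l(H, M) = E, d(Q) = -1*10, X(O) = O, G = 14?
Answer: 251/89 ≈ 2.8202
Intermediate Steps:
d(Q) = -10
E = 1 (E = (-1)² = 1)
j(C, o) = C/o (j(C, o) = (C + C)/(o + o) = (2*C)/((2*o)) = (2*C)*(1/(2*o)) = C/o)
l(H, M) = 1
j(-162, -89) + l(d(G), -116) = -162/(-89) + 1 = -162*(-1/89) + 1 = 162/89 + 1 = 251/89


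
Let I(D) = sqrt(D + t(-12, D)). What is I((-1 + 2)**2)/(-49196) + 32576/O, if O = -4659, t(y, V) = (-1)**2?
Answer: -32576/4659 - sqrt(2)/49196 ≈ -6.9921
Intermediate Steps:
t(y, V) = 1
I(D) = sqrt(1 + D) (I(D) = sqrt(D + 1) = sqrt(1 + D))
I((-1 + 2)**2)/(-49196) + 32576/O = sqrt(1 + (-1 + 2)**2)/(-49196) + 32576/(-4659) = sqrt(1 + 1**2)*(-1/49196) + 32576*(-1/4659) = sqrt(1 + 1)*(-1/49196) - 32576/4659 = sqrt(2)*(-1/49196) - 32576/4659 = -sqrt(2)/49196 - 32576/4659 = -32576/4659 - sqrt(2)/49196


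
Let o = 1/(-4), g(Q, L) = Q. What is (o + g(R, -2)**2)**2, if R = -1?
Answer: 9/16 ≈ 0.56250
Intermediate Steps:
o = -1/4 ≈ -0.25000
(o + g(R, -2)**2)**2 = (-1/4 + (-1)**2)**2 = (-1/4 + 1)**2 = (3/4)**2 = 9/16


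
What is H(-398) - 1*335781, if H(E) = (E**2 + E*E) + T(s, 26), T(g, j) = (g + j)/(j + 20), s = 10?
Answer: -436361/23 ≈ -18972.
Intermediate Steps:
T(g, j) = (g + j)/(20 + j)
H(E) = 18/23 + 2*E**2 (H(E) = (E**2 + E*E) + (10 + 26)/(20 + 26) = (E**2 + E**2) + 36/46 = 2*E**2 + (1/46)*36 = 2*E**2 + 18/23 = 18/23 + 2*E**2)
H(-398) - 1*335781 = (18/23 + 2*(-398)**2) - 1*335781 = (18/23 + 2*158404) - 335781 = (18/23 + 316808) - 335781 = 7286602/23 - 335781 = -436361/23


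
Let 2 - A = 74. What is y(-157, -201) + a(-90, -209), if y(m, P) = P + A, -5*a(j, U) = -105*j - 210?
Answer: -2121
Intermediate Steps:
A = -72 (A = 2 - 1*74 = 2 - 74 = -72)
a(j, U) = 42 + 21*j (a(j, U) = -(-105*j - 210)/5 = -(-210 - 105*j)/5 = 42 + 21*j)
y(m, P) = -72 + P (y(m, P) = P - 72 = -72 + P)
y(-157, -201) + a(-90, -209) = (-72 - 201) + (42 + 21*(-90)) = -273 + (42 - 1890) = -273 - 1848 = -2121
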